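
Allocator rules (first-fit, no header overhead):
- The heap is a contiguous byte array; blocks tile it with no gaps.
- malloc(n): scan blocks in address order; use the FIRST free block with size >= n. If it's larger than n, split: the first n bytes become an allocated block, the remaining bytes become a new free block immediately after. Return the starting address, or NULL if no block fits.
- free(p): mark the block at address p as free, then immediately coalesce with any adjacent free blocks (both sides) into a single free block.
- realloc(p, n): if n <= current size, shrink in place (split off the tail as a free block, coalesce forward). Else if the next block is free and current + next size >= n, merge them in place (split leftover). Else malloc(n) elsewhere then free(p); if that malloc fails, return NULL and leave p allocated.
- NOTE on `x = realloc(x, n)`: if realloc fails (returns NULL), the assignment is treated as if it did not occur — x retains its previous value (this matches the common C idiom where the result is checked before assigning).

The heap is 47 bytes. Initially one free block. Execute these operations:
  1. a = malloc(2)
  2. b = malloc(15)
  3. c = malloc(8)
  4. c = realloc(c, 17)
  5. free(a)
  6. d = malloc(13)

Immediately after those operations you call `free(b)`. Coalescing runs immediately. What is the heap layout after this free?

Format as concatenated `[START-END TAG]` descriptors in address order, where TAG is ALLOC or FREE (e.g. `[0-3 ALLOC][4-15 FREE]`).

Answer: [0-16 FREE][17-33 ALLOC][34-46 ALLOC]

Derivation:
Op 1: a = malloc(2) -> a = 0; heap: [0-1 ALLOC][2-46 FREE]
Op 2: b = malloc(15) -> b = 2; heap: [0-1 ALLOC][2-16 ALLOC][17-46 FREE]
Op 3: c = malloc(8) -> c = 17; heap: [0-1 ALLOC][2-16 ALLOC][17-24 ALLOC][25-46 FREE]
Op 4: c = realloc(c, 17) -> c = 17; heap: [0-1 ALLOC][2-16 ALLOC][17-33 ALLOC][34-46 FREE]
Op 5: free(a) -> (freed a); heap: [0-1 FREE][2-16 ALLOC][17-33 ALLOC][34-46 FREE]
Op 6: d = malloc(13) -> d = 34; heap: [0-1 FREE][2-16 ALLOC][17-33 ALLOC][34-46 ALLOC]
free(b): b = 2 -> block [2-16 ALLOC]; mark free, coalesce with adjacent free neighbors -> [0-16 FREE][17-33 ALLOC][34-46 ALLOC]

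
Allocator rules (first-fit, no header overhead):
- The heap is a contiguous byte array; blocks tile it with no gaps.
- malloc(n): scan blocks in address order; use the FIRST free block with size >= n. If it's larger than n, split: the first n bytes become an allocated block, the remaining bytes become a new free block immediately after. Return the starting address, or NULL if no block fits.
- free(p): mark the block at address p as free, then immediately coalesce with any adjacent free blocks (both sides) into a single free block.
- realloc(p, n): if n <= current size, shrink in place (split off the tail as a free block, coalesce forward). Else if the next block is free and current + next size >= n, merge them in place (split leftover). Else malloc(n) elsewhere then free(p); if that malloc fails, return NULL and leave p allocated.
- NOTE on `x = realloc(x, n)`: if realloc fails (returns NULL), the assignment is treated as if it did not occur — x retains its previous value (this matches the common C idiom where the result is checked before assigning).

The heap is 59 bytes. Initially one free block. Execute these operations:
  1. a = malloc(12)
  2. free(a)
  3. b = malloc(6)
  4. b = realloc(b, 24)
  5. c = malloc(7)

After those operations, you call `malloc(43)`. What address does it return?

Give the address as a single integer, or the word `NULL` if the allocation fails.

Answer: NULL

Derivation:
Op 1: a = malloc(12) -> a = 0; heap: [0-11 ALLOC][12-58 FREE]
Op 2: free(a) -> (freed a); heap: [0-58 FREE]
Op 3: b = malloc(6) -> b = 0; heap: [0-5 ALLOC][6-58 FREE]
Op 4: b = realloc(b, 24) -> b = 0; heap: [0-23 ALLOC][24-58 FREE]
Op 5: c = malloc(7) -> c = 24; heap: [0-23 ALLOC][24-30 ALLOC][31-58 FREE]
malloc(43): first-fit scan over [0-23 ALLOC][24-30 ALLOC][31-58 FREE] -> NULL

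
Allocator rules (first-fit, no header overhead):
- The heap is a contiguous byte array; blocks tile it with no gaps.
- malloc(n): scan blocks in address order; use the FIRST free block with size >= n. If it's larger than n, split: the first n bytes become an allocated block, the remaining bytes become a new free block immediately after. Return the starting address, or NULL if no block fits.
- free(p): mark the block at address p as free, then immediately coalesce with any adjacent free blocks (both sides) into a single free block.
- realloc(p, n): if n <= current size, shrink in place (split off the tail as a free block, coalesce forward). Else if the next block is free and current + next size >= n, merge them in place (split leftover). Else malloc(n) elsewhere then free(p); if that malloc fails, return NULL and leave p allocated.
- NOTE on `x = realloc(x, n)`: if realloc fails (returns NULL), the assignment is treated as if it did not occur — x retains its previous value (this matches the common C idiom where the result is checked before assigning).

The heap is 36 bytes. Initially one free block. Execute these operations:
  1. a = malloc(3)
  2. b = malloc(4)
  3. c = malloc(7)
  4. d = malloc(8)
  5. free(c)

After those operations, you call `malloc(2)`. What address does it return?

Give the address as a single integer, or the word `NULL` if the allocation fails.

Answer: 7

Derivation:
Op 1: a = malloc(3) -> a = 0; heap: [0-2 ALLOC][3-35 FREE]
Op 2: b = malloc(4) -> b = 3; heap: [0-2 ALLOC][3-6 ALLOC][7-35 FREE]
Op 3: c = malloc(7) -> c = 7; heap: [0-2 ALLOC][3-6 ALLOC][7-13 ALLOC][14-35 FREE]
Op 4: d = malloc(8) -> d = 14; heap: [0-2 ALLOC][3-6 ALLOC][7-13 ALLOC][14-21 ALLOC][22-35 FREE]
Op 5: free(c) -> (freed c); heap: [0-2 ALLOC][3-6 ALLOC][7-13 FREE][14-21 ALLOC][22-35 FREE]
malloc(2): first-fit scan over [0-2 ALLOC][3-6 ALLOC][7-13 FREE][14-21 ALLOC][22-35 FREE] -> 7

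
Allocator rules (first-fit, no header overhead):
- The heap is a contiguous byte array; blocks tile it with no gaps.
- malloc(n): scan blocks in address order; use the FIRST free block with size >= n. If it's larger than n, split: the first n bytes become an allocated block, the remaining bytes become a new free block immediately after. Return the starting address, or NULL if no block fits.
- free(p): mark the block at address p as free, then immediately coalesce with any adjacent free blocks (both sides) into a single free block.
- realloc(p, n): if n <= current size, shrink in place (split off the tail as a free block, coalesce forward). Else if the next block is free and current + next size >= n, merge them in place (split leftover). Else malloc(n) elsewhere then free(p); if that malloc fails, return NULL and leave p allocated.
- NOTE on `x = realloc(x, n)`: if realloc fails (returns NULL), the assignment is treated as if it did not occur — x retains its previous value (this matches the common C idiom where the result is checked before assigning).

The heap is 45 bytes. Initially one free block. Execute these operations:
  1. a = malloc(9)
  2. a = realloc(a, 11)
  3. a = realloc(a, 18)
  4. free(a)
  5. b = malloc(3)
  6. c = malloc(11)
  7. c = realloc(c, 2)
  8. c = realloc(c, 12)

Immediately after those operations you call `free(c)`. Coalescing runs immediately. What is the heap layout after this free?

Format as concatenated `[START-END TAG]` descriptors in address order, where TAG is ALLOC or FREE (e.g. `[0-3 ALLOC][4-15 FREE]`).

Answer: [0-2 ALLOC][3-44 FREE]

Derivation:
Op 1: a = malloc(9) -> a = 0; heap: [0-8 ALLOC][9-44 FREE]
Op 2: a = realloc(a, 11) -> a = 0; heap: [0-10 ALLOC][11-44 FREE]
Op 3: a = realloc(a, 18) -> a = 0; heap: [0-17 ALLOC][18-44 FREE]
Op 4: free(a) -> (freed a); heap: [0-44 FREE]
Op 5: b = malloc(3) -> b = 0; heap: [0-2 ALLOC][3-44 FREE]
Op 6: c = malloc(11) -> c = 3; heap: [0-2 ALLOC][3-13 ALLOC][14-44 FREE]
Op 7: c = realloc(c, 2) -> c = 3; heap: [0-2 ALLOC][3-4 ALLOC][5-44 FREE]
Op 8: c = realloc(c, 12) -> c = 3; heap: [0-2 ALLOC][3-14 ALLOC][15-44 FREE]
free(c): c = 3 -> block [3-14 ALLOC]; mark free, coalesce with adjacent free neighbors -> [0-2 ALLOC][3-44 FREE]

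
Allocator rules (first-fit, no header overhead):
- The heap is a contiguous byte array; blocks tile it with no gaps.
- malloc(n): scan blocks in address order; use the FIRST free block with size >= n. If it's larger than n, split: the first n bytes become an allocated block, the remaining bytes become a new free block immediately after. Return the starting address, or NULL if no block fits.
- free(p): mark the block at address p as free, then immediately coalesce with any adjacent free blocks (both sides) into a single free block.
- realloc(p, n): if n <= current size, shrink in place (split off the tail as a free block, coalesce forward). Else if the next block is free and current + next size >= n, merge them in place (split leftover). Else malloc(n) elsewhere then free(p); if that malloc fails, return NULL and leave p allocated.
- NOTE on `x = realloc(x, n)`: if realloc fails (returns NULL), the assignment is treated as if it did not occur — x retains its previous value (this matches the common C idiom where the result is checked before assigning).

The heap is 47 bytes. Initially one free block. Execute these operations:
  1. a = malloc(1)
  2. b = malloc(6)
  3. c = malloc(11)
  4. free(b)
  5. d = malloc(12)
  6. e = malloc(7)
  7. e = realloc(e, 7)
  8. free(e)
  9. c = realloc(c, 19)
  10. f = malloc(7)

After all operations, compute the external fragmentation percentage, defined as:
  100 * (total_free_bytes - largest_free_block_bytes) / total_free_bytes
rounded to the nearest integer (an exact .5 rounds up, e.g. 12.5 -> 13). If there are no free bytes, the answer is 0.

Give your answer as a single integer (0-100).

Answer: 38

Derivation:
Op 1: a = malloc(1) -> a = 0; heap: [0-0 ALLOC][1-46 FREE]
Op 2: b = malloc(6) -> b = 1; heap: [0-0 ALLOC][1-6 ALLOC][7-46 FREE]
Op 3: c = malloc(11) -> c = 7; heap: [0-0 ALLOC][1-6 ALLOC][7-17 ALLOC][18-46 FREE]
Op 4: free(b) -> (freed b); heap: [0-0 ALLOC][1-6 FREE][7-17 ALLOC][18-46 FREE]
Op 5: d = malloc(12) -> d = 18; heap: [0-0 ALLOC][1-6 FREE][7-17 ALLOC][18-29 ALLOC][30-46 FREE]
Op 6: e = malloc(7) -> e = 30; heap: [0-0 ALLOC][1-6 FREE][7-17 ALLOC][18-29 ALLOC][30-36 ALLOC][37-46 FREE]
Op 7: e = realloc(e, 7) -> e = 30; heap: [0-0 ALLOC][1-6 FREE][7-17 ALLOC][18-29 ALLOC][30-36 ALLOC][37-46 FREE]
Op 8: free(e) -> (freed e); heap: [0-0 ALLOC][1-6 FREE][7-17 ALLOC][18-29 ALLOC][30-46 FREE]
Op 9: c = realloc(c, 19) -> NULL (c unchanged); heap: [0-0 ALLOC][1-6 FREE][7-17 ALLOC][18-29 ALLOC][30-46 FREE]
Op 10: f = malloc(7) -> f = 30; heap: [0-0 ALLOC][1-6 FREE][7-17 ALLOC][18-29 ALLOC][30-36 ALLOC][37-46 FREE]
Free blocks: [6 10] total_free=16 largest=10 -> 100*(16-10)/16 = 600/16 = 37.5 -> rounds to 38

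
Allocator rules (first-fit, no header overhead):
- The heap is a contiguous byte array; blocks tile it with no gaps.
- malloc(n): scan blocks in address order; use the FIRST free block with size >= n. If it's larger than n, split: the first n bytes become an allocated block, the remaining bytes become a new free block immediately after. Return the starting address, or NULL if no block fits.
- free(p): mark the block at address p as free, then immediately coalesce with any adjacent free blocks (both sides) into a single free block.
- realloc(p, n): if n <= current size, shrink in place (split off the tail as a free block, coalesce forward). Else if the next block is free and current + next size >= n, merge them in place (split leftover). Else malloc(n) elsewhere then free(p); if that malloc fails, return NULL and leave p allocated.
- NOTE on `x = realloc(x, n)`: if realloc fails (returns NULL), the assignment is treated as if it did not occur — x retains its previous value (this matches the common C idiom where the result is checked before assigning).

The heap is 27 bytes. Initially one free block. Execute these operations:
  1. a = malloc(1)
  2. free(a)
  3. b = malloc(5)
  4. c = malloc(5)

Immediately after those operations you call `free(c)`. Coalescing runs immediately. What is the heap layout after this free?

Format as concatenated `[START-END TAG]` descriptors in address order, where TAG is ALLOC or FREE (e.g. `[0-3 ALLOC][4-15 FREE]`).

Answer: [0-4 ALLOC][5-26 FREE]

Derivation:
Op 1: a = malloc(1) -> a = 0; heap: [0-0 ALLOC][1-26 FREE]
Op 2: free(a) -> (freed a); heap: [0-26 FREE]
Op 3: b = malloc(5) -> b = 0; heap: [0-4 ALLOC][5-26 FREE]
Op 4: c = malloc(5) -> c = 5; heap: [0-4 ALLOC][5-9 ALLOC][10-26 FREE]
free(c): c = 5 -> block [5-9 ALLOC]; mark free, coalesce with adjacent free neighbors -> [0-4 ALLOC][5-26 FREE]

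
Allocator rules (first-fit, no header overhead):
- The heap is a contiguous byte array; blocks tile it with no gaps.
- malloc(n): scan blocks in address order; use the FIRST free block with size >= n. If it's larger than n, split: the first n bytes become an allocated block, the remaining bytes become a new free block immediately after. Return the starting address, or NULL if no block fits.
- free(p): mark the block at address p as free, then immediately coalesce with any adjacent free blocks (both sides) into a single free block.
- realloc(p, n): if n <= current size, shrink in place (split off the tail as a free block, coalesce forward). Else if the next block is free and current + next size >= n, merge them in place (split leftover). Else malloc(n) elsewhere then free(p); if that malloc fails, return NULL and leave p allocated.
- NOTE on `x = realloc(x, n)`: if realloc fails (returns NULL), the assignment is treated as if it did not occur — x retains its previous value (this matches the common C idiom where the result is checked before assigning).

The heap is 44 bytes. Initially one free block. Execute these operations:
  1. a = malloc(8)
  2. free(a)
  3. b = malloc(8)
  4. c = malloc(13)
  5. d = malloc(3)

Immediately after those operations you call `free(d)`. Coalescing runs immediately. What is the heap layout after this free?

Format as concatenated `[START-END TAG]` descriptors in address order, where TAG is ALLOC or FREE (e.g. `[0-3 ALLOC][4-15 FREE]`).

Answer: [0-7 ALLOC][8-20 ALLOC][21-43 FREE]

Derivation:
Op 1: a = malloc(8) -> a = 0; heap: [0-7 ALLOC][8-43 FREE]
Op 2: free(a) -> (freed a); heap: [0-43 FREE]
Op 3: b = malloc(8) -> b = 0; heap: [0-7 ALLOC][8-43 FREE]
Op 4: c = malloc(13) -> c = 8; heap: [0-7 ALLOC][8-20 ALLOC][21-43 FREE]
Op 5: d = malloc(3) -> d = 21; heap: [0-7 ALLOC][8-20 ALLOC][21-23 ALLOC][24-43 FREE]
free(d): d = 21 -> block [21-23 ALLOC]; mark free, coalesce with adjacent free neighbors -> [0-7 ALLOC][8-20 ALLOC][21-43 FREE]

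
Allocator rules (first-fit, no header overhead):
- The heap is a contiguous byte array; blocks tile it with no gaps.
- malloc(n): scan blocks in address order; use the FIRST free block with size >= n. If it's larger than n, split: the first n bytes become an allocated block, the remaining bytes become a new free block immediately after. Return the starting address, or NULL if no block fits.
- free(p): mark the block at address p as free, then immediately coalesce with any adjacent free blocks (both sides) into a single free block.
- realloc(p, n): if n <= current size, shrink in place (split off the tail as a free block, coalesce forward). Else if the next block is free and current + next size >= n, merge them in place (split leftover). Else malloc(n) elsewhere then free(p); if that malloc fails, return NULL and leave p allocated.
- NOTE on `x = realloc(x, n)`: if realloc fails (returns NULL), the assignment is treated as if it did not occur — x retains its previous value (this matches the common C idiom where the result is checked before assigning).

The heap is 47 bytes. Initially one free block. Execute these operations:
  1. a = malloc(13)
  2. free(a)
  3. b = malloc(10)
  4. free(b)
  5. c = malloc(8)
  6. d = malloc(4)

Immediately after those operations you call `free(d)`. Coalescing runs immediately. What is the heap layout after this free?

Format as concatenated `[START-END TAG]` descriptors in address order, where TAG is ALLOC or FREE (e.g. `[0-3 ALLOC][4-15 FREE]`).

Answer: [0-7 ALLOC][8-46 FREE]

Derivation:
Op 1: a = malloc(13) -> a = 0; heap: [0-12 ALLOC][13-46 FREE]
Op 2: free(a) -> (freed a); heap: [0-46 FREE]
Op 3: b = malloc(10) -> b = 0; heap: [0-9 ALLOC][10-46 FREE]
Op 4: free(b) -> (freed b); heap: [0-46 FREE]
Op 5: c = malloc(8) -> c = 0; heap: [0-7 ALLOC][8-46 FREE]
Op 6: d = malloc(4) -> d = 8; heap: [0-7 ALLOC][8-11 ALLOC][12-46 FREE]
free(d): d = 8 -> block [8-11 ALLOC]; mark free, coalesce with adjacent free neighbors -> [0-7 ALLOC][8-46 FREE]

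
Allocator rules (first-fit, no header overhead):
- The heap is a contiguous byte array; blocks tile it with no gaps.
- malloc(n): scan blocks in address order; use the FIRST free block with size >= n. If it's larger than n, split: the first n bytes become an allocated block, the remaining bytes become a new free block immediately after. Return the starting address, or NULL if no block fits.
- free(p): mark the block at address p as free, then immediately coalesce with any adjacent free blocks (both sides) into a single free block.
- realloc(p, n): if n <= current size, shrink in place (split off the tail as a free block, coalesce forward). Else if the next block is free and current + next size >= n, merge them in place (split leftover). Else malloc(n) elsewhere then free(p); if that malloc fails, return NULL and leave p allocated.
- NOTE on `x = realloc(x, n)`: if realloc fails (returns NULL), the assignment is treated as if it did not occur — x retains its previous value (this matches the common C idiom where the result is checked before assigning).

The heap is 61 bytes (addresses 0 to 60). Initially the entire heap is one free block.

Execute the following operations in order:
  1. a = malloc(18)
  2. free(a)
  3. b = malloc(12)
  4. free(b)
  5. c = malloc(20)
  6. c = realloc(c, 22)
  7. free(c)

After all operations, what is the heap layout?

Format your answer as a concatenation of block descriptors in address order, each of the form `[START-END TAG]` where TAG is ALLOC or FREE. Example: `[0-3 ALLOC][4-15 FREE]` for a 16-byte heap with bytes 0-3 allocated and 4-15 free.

Answer: [0-60 FREE]

Derivation:
Op 1: a = malloc(18) -> a = 0; heap: [0-17 ALLOC][18-60 FREE]
Op 2: free(a) -> (freed a); heap: [0-60 FREE]
Op 3: b = malloc(12) -> b = 0; heap: [0-11 ALLOC][12-60 FREE]
Op 4: free(b) -> (freed b); heap: [0-60 FREE]
Op 5: c = malloc(20) -> c = 0; heap: [0-19 ALLOC][20-60 FREE]
Op 6: c = realloc(c, 22) -> c = 0; heap: [0-21 ALLOC][22-60 FREE]
Op 7: free(c) -> (freed c); heap: [0-60 FREE]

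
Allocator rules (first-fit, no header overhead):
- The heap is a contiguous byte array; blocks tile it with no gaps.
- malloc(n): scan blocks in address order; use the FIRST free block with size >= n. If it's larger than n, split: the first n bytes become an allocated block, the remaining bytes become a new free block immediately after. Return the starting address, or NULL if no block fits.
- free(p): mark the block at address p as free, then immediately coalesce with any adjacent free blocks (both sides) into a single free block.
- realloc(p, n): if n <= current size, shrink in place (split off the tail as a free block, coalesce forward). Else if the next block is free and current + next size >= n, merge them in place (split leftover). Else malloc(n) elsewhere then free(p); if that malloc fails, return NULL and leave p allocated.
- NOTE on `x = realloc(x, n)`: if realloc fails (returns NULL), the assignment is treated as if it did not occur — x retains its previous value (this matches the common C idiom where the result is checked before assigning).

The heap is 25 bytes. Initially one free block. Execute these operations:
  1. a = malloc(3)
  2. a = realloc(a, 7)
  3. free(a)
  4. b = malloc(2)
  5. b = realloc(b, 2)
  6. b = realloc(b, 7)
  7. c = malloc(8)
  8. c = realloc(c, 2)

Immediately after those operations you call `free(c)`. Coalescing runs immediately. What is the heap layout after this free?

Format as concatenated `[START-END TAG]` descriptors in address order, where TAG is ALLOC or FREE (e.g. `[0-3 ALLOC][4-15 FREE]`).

Op 1: a = malloc(3) -> a = 0; heap: [0-2 ALLOC][3-24 FREE]
Op 2: a = realloc(a, 7) -> a = 0; heap: [0-6 ALLOC][7-24 FREE]
Op 3: free(a) -> (freed a); heap: [0-24 FREE]
Op 4: b = malloc(2) -> b = 0; heap: [0-1 ALLOC][2-24 FREE]
Op 5: b = realloc(b, 2) -> b = 0; heap: [0-1 ALLOC][2-24 FREE]
Op 6: b = realloc(b, 7) -> b = 0; heap: [0-6 ALLOC][7-24 FREE]
Op 7: c = malloc(8) -> c = 7; heap: [0-6 ALLOC][7-14 ALLOC][15-24 FREE]
Op 8: c = realloc(c, 2) -> c = 7; heap: [0-6 ALLOC][7-8 ALLOC][9-24 FREE]
free(c): c = 7 -> block [7-8 ALLOC]; mark free, coalesce with adjacent free neighbors -> [0-6 ALLOC][7-24 FREE]

Answer: [0-6 ALLOC][7-24 FREE]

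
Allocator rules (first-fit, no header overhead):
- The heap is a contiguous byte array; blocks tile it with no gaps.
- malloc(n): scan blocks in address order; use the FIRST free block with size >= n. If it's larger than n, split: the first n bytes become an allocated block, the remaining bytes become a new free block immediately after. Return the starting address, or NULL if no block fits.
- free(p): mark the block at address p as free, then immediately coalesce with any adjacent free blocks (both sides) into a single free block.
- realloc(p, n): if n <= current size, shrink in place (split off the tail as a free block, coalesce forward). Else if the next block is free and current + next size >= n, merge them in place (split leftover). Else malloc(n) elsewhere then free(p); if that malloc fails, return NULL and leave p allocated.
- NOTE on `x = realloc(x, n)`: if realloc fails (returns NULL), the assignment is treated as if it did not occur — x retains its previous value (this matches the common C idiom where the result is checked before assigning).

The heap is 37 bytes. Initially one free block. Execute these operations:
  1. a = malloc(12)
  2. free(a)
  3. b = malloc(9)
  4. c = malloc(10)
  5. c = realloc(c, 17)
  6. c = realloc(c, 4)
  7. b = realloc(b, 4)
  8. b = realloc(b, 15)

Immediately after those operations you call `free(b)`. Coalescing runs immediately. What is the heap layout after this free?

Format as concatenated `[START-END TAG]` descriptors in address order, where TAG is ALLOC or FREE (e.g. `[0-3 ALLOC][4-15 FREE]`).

Op 1: a = malloc(12) -> a = 0; heap: [0-11 ALLOC][12-36 FREE]
Op 2: free(a) -> (freed a); heap: [0-36 FREE]
Op 3: b = malloc(9) -> b = 0; heap: [0-8 ALLOC][9-36 FREE]
Op 4: c = malloc(10) -> c = 9; heap: [0-8 ALLOC][9-18 ALLOC][19-36 FREE]
Op 5: c = realloc(c, 17) -> c = 9; heap: [0-8 ALLOC][9-25 ALLOC][26-36 FREE]
Op 6: c = realloc(c, 4) -> c = 9; heap: [0-8 ALLOC][9-12 ALLOC][13-36 FREE]
Op 7: b = realloc(b, 4) -> b = 0; heap: [0-3 ALLOC][4-8 FREE][9-12 ALLOC][13-36 FREE]
Op 8: b = realloc(b, 15) -> b = 13; heap: [0-8 FREE][9-12 ALLOC][13-27 ALLOC][28-36 FREE]
free(b): b = 13 -> block [13-27 ALLOC]; mark free, coalesce with adjacent free neighbors -> [0-8 FREE][9-12 ALLOC][13-36 FREE]

Answer: [0-8 FREE][9-12 ALLOC][13-36 FREE]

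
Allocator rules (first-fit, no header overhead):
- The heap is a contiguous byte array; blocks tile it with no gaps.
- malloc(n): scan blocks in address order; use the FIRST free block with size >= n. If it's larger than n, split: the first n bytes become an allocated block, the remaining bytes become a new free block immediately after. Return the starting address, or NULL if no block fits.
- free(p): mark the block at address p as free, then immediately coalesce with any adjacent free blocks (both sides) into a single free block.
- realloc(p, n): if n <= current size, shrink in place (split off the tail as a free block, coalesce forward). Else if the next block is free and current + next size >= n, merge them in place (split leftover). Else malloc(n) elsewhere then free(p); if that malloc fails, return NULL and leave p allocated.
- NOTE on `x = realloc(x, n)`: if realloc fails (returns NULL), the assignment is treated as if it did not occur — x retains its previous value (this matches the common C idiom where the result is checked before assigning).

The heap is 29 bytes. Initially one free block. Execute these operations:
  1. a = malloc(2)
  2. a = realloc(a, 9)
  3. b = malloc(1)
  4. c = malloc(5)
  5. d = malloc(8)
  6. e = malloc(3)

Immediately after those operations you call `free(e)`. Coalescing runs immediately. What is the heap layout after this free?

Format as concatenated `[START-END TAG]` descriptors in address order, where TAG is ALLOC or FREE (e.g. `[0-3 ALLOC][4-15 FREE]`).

Op 1: a = malloc(2) -> a = 0; heap: [0-1 ALLOC][2-28 FREE]
Op 2: a = realloc(a, 9) -> a = 0; heap: [0-8 ALLOC][9-28 FREE]
Op 3: b = malloc(1) -> b = 9; heap: [0-8 ALLOC][9-9 ALLOC][10-28 FREE]
Op 4: c = malloc(5) -> c = 10; heap: [0-8 ALLOC][9-9 ALLOC][10-14 ALLOC][15-28 FREE]
Op 5: d = malloc(8) -> d = 15; heap: [0-8 ALLOC][9-9 ALLOC][10-14 ALLOC][15-22 ALLOC][23-28 FREE]
Op 6: e = malloc(3) -> e = 23; heap: [0-8 ALLOC][9-9 ALLOC][10-14 ALLOC][15-22 ALLOC][23-25 ALLOC][26-28 FREE]
free(e): e = 23 -> block [23-25 ALLOC]; mark free, coalesce with adjacent free neighbors -> [0-8 ALLOC][9-9 ALLOC][10-14 ALLOC][15-22 ALLOC][23-28 FREE]

Answer: [0-8 ALLOC][9-9 ALLOC][10-14 ALLOC][15-22 ALLOC][23-28 FREE]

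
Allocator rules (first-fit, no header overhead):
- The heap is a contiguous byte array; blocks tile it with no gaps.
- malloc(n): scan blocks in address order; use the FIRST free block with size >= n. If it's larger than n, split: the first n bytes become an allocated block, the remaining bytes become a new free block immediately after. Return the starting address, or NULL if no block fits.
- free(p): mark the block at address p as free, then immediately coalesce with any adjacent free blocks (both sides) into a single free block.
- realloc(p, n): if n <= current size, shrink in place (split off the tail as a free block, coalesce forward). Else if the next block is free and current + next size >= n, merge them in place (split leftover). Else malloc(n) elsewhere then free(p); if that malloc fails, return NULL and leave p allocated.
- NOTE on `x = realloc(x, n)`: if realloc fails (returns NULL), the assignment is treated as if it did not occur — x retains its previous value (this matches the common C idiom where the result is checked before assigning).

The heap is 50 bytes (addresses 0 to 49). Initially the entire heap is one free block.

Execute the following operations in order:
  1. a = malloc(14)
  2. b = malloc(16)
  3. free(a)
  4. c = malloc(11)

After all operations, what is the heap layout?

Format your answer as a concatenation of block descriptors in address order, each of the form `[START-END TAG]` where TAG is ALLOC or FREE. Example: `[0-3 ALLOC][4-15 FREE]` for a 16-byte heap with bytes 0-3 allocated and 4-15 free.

Op 1: a = malloc(14) -> a = 0; heap: [0-13 ALLOC][14-49 FREE]
Op 2: b = malloc(16) -> b = 14; heap: [0-13 ALLOC][14-29 ALLOC][30-49 FREE]
Op 3: free(a) -> (freed a); heap: [0-13 FREE][14-29 ALLOC][30-49 FREE]
Op 4: c = malloc(11) -> c = 0; heap: [0-10 ALLOC][11-13 FREE][14-29 ALLOC][30-49 FREE]

Answer: [0-10 ALLOC][11-13 FREE][14-29 ALLOC][30-49 FREE]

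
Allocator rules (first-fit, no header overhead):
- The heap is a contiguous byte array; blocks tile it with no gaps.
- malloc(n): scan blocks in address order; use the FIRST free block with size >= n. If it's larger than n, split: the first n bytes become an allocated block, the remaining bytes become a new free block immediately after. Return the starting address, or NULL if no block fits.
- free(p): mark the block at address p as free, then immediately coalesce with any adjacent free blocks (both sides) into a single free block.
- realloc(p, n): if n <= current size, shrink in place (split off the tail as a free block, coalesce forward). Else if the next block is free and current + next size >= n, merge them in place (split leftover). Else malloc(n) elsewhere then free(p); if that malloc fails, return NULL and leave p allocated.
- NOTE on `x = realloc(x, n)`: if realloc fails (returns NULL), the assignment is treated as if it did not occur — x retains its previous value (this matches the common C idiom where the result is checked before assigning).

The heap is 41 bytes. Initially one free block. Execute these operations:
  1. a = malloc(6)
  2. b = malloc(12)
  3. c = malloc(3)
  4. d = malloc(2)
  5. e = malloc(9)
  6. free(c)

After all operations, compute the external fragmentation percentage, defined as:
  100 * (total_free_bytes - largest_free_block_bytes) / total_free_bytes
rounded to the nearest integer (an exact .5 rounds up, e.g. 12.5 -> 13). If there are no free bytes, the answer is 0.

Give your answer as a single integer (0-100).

Op 1: a = malloc(6) -> a = 0; heap: [0-5 ALLOC][6-40 FREE]
Op 2: b = malloc(12) -> b = 6; heap: [0-5 ALLOC][6-17 ALLOC][18-40 FREE]
Op 3: c = malloc(3) -> c = 18; heap: [0-5 ALLOC][6-17 ALLOC][18-20 ALLOC][21-40 FREE]
Op 4: d = malloc(2) -> d = 21; heap: [0-5 ALLOC][6-17 ALLOC][18-20 ALLOC][21-22 ALLOC][23-40 FREE]
Op 5: e = malloc(9) -> e = 23; heap: [0-5 ALLOC][6-17 ALLOC][18-20 ALLOC][21-22 ALLOC][23-31 ALLOC][32-40 FREE]
Op 6: free(c) -> (freed c); heap: [0-5 ALLOC][6-17 ALLOC][18-20 FREE][21-22 ALLOC][23-31 ALLOC][32-40 FREE]
Free blocks: [3 9] total_free=12 largest=9 -> 100*(12-9)/12 = 300/12 = 25

Answer: 25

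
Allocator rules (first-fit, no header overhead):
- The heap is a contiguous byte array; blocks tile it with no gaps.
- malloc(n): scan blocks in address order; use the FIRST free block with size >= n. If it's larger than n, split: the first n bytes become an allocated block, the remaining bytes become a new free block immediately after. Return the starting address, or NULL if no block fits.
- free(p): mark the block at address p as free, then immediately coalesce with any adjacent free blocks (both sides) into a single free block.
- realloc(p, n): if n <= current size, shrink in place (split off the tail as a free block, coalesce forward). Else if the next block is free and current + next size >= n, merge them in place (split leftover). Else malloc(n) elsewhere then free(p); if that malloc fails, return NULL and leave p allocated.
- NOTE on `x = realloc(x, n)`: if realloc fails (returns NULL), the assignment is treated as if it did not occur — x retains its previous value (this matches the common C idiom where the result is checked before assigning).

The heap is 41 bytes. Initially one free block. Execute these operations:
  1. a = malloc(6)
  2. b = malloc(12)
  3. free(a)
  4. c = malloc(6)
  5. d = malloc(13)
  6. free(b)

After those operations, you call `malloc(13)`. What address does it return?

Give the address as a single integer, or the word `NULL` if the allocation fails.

Op 1: a = malloc(6) -> a = 0; heap: [0-5 ALLOC][6-40 FREE]
Op 2: b = malloc(12) -> b = 6; heap: [0-5 ALLOC][6-17 ALLOC][18-40 FREE]
Op 3: free(a) -> (freed a); heap: [0-5 FREE][6-17 ALLOC][18-40 FREE]
Op 4: c = malloc(6) -> c = 0; heap: [0-5 ALLOC][6-17 ALLOC][18-40 FREE]
Op 5: d = malloc(13) -> d = 18; heap: [0-5 ALLOC][6-17 ALLOC][18-30 ALLOC][31-40 FREE]
Op 6: free(b) -> (freed b); heap: [0-5 ALLOC][6-17 FREE][18-30 ALLOC][31-40 FREE]
malloc(13): first-fit scan over [0-5 ALLOC][6-17 FREE][18-30 ALLOC][31-40 FREE] -> NULL

Answer: NULL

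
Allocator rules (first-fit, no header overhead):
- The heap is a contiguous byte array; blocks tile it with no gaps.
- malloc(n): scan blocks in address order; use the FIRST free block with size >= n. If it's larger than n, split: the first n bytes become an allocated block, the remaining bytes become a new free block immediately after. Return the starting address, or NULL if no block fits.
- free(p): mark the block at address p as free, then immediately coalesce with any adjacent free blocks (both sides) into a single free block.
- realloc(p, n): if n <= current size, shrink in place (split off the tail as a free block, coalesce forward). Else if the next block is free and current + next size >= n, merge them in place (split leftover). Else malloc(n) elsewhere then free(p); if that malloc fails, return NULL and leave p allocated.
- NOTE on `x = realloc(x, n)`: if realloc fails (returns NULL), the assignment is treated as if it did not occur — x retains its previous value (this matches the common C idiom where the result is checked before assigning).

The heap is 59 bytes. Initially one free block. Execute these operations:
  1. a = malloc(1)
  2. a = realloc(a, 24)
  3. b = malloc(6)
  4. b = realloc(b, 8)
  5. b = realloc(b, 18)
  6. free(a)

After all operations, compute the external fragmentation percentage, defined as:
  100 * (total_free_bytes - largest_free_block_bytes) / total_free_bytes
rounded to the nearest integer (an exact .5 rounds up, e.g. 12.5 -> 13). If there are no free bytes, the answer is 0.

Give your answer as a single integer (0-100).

Op 1: a = malloc(1) -> a = 0; heap: [0-0 ALLOC][1-58 FREE]
Op 2: a = realloc(a, 24) -> a = 0; heap: [0-23 ALLOC][24-58 FREE]
Op 3: b = malloc(6) -> b = 24; heap: [0-23 ALLOC][24-29 ALLOC][30-58 FREE]
Op 4: b = realloc(b, 8) -> b = 24; heap: [0-23 ALLOC][24-31 ALLOC][32-58 FREE]
Op 5: b = realloc(b, 18) -> b = 24; heap: [0-23 ALLOC][24-41 ALLOC][42-58 FREE]
Op 6: free(a) -> (freed a); heap: [0-23 FREE][24-41 ALLOC][42-58 FREE]
Free blocks: [24 17] total_free=41 largest=24 -> 100*(41-24)/41 = 1700/41 ≈ 41.463 -> rounds to 41

Answer: 41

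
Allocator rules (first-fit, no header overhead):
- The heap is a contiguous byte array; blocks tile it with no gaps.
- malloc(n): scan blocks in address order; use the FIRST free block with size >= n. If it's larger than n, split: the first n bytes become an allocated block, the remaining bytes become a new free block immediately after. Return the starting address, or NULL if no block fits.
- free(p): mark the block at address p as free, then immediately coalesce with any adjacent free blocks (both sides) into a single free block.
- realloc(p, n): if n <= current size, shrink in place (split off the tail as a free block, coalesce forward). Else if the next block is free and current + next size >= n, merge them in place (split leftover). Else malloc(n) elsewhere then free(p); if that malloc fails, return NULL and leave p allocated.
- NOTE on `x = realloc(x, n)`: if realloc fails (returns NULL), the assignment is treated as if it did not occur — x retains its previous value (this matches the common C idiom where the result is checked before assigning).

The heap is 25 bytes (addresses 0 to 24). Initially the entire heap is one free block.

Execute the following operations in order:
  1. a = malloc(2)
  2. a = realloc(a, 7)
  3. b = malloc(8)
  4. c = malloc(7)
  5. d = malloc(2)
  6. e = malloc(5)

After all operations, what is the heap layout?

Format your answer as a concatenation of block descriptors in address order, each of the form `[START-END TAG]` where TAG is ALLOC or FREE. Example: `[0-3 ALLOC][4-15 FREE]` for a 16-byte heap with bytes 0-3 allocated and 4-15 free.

Answer: [0-6 ALLOC][7-14 ALLOC][15-21 ALLOC][22-23 ALLOC][24-24 FREE]

Derivation:
Op 1: a = malloc(2) -> a = 0; heap: [0-1 ALLOC][2-24 FREE]
Op 2: a = realloc(a, 7) -> a = 0; heap: [0-6 ALLOC][7-24 FREE]
Op 3: b = malloc(8) -> b = 7; heap: [0-6 ALLOC][7-14 ALLOC][15-24 FREE]
Op 4: c = malloc(7) -> c = 15; heap: [0-6 ALLOC][7-14 ALLOC][15-21 ALLOC][22-24 FREE]
Op 5: d = malloc(2) -> d = 22; heap: [0-6 ALLOC][7-14 ALLOC][15-21 ALLOC][22-23 ALLOC][24-24 FREE]
Op 6: e = malloc(5) -> e = NULL; heap: [0-6 ALLOC][7-14 ALLOC][15-21 ALLOC][22-23 ALLOC][24-24 FREE]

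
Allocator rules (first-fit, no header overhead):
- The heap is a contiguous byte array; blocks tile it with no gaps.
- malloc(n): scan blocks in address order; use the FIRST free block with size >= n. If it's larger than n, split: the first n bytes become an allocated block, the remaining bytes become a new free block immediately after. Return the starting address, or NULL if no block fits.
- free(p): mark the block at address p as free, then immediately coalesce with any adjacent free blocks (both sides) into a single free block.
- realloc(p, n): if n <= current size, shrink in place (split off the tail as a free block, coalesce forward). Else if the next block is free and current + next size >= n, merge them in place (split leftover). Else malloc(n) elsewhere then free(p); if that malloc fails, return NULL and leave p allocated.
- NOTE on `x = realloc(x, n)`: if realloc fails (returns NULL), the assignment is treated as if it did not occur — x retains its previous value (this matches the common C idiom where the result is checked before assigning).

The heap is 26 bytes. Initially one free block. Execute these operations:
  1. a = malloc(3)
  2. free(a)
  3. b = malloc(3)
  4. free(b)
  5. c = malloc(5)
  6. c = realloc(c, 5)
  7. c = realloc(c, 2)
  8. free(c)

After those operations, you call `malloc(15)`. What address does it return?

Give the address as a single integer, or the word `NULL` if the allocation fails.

Answer: 0

Derivation:
Op 1: a = malloc(3) -> a = 0; heap: [0-2 ALLOC][3-25 FREE]
Op 2: free(a) -> (freed a); heap: [0-25 FREE]
Op 3: b = malloc(3) -> b = 0; heap: [0-2 ALLOC][3-25 FREE]
Op 4: free(b) -> (freed b); heap: [0-25 FREE]
Op 5: c = malloc(5) -> c = 0; heap: [0-4 ALLOC][5-25 FREE]
Op 6: c = realloc(c, 5) -> c = 0; heap: [0-4 ALLOC][5-25 FREE]
Op 7: c = realloc(c, 2) -> c = 0; heap: [0-1 ALLOC][2-25 FREE]
Op 8: free(c) -> (freed c); heap: [0-25 FREE]
malloc(15): first-fit scan over [0-25 FREE] -> 0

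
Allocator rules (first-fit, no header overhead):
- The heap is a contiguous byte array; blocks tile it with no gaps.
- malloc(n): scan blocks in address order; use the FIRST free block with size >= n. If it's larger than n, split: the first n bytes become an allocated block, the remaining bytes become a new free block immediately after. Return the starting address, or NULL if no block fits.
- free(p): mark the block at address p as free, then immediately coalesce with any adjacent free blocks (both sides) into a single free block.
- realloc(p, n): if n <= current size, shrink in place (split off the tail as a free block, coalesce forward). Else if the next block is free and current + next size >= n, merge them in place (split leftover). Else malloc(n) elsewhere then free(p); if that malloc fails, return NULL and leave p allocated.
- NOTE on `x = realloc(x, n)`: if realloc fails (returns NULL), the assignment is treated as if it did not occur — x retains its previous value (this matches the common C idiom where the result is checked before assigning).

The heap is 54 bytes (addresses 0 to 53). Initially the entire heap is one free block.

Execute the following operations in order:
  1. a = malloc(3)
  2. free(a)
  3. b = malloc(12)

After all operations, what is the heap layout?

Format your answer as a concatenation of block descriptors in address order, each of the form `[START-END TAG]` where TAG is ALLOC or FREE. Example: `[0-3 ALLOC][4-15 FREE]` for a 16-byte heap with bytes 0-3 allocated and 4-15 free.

Op 1: a = malloc(3) -> a = 0; heap: [0-2 ALLOC][3-53 FREE]
Op 2: free(a) -> (freed a); heap: [0-53 FREE]
Op 3: b = malloc(12) -> b = 0; heap: [0-11 ALLOC][12-53 FREE]

Answer: [0-11 ALLOC][12-53 FREE]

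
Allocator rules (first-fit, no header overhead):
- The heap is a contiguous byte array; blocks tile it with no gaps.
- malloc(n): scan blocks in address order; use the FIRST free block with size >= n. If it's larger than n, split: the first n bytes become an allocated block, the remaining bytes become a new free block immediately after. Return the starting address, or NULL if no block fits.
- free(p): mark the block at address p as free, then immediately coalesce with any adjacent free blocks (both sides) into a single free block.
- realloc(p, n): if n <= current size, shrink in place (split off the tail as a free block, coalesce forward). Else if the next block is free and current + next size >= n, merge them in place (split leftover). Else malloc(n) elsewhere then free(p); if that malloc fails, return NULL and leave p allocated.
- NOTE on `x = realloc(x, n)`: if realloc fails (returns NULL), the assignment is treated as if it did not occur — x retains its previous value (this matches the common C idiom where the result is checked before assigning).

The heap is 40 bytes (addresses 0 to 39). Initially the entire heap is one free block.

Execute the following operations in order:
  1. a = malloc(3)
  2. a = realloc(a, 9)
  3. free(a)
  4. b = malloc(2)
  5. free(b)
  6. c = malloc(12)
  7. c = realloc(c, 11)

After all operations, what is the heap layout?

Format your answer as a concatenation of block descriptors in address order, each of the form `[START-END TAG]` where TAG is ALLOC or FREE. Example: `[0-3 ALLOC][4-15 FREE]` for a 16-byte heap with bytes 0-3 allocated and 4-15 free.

Answer: [0-10 ALLOC][11-39 FREE]

Derivation:
Op 1: a = malloc(3) -> a = 0; heap: [0-2 ALLOC][3-39 FREE]
Op 2: a = realloc(a, 9) -> a = 0; heap: [0-8 ALLOC][9-39 FREE]
Op 3: free(a) -> (freed a); heap: [0-39 FREE]
Op 4: b = malloc(2) -> b = 0; heap: [0-1 ALLOC][2-39 FREE]
Op 5: free(b) -> (freed b); heap: [0-39 FREE]
Op 6: c = malloc(12) -> c = 0; heap: [0-11 ALLOC][12-39 FREE]
Op 7: c = realloc(c, 11) -> c = 0; heap: [0-10 ALLOC][11-39 FREE]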